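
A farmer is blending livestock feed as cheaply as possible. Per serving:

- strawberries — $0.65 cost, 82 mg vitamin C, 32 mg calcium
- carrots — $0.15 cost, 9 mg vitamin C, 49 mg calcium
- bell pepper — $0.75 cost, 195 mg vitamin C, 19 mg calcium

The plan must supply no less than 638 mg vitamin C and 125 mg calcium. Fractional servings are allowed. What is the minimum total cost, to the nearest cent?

With two linear requirements the optimum uses one or two foods; enumerate the corners.
strawberries only: max(638/82, 125/32) = 7.78 servings → $5.06.
carrots only: max(638/9, 125/49) = 70.89 servings → $10.63.
bell pepper only: max(638/195, 125/19) = 6.579 servings → $4.93.
strawberries + carrots: intersection lies outside the first quadrant.
strawberries + bell pepper with both tight: 2.617 servings and 2.171 servings → $3.33.
carrots + bell pepper with both tight: 1.306 servings and 3.212 servings → $2.60.
So the least-cost plan costs $2.60.

$2.60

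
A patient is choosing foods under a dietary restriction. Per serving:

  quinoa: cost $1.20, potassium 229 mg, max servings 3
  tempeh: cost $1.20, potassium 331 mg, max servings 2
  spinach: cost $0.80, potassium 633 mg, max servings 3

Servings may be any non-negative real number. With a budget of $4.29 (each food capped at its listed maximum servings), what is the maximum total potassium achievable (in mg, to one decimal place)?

Potassium per dollar: spinach 791.2, tempeh 275.8, quinoa 190.8.
Take 3 servings of spinach: spends $2.40, +1899.0 mg potassium (running total 1899.0 mg).
Take 1.575 servings of tempeh: spends $1.89, +521.3 mg potassium (running total 2420.3 mg).
Filling greedily by potassium-per-dollar is optimal for one linear limit, giving 2420.3 mg.

2420.3 mg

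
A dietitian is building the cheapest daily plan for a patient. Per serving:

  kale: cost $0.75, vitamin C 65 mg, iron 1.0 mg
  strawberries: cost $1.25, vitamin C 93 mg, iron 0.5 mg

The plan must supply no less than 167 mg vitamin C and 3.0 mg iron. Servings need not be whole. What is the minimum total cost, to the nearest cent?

$2.25

Minimising a linear cost over {vitamin C ≥ 167, iron ≥ 3.0, servings ≥ 0} — the optimum is at a vertex, using one or two foods.
kale only: max(167/65, 3.0/1.0) = 3 servings → $2.25.
strawberries only: max(167/93, 3.0/0.5) = 6 servings → $7.50.
kale + strawberries with both targets exact would need a negative amount; discard.
The minimum over all feasible corners is $2.25.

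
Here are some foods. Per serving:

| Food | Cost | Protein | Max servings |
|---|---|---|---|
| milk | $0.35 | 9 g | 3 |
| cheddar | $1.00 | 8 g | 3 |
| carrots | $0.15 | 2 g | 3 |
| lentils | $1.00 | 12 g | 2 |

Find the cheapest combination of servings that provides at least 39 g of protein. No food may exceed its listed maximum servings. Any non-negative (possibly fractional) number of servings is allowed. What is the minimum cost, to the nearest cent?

$2.00

Cost per g of protein: milk $0.0389, carrots $0.0750, lentils $0.0833, cheddar $0.1250.
Take 3 servings of milk: +27.0 g protein for $1.05 (total $1.05, still need 12.0 g).
Take 3 servings of carrots: +6.0 g protein for $0.45 (total $1.50, still need 6.0 g).
Take 0.5 servings of lentils: +6.0 g protein for $0.50 (total $2.00, still need 0.0 g).
Filling from the cheapest source first is optimal under one linear minimum: $2.00.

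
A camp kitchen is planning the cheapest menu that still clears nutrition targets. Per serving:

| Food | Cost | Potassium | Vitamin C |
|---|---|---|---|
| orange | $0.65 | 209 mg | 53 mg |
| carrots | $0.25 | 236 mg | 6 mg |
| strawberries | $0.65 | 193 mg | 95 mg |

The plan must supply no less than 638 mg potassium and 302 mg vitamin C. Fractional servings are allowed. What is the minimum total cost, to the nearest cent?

Compare the cost at each extreme point of the feasible region.
orange only: max(638/209, 302/53) = 5.698 servings → $3.70.
carrots only: max(638/236, 302/6) = 50.33 servings → $12.58.
strawberries only: max(638/193, 302/95) = 3.306 servings → $2.15.
orange + carrots: the both-tight solution has a negative serving — not a feasible corner.
orange + strawberries with both tight: 0.2414 servings and 3.044 servings → $2.14.
carrots + strawberries with both tight: 0.1093 servings and 3.172 servings → $2.09.
Cheapest feasible corner: $2.09.

$2.09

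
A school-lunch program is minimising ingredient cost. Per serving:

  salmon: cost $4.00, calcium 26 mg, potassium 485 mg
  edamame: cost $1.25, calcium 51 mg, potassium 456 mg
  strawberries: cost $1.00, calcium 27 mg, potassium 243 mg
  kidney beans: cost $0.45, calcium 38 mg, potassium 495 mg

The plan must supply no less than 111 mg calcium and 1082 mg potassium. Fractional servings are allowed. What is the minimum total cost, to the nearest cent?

$1.31

salmon only: max(111/26, 1082/485) = 4.269 servings → $17.08.
edamame only: max(111/51, 1082/456) = 2.373 servings → $2.97.
strawberries only: max(111/27, 1082/243) = 4.453 servings → $4.45.
kidney beans only: max(111/38, 1082/495) = 2.921 servings → $1.31.
salmon + edamame with both tight: 0.3545 servings and 1.996 servings → $3.91.
salmon + strawberries with both tight: 0.3307 servings and 3.793 servings → $5.12.
salmon + kidney beans: intersection lies outside the first quadrant.
edamame + strawberries with both targets exact would need a negative amount; discard.
edamame + kidney beans with both tight: 1.747 servings and 0.5767 servings → $2.44.
strawberries + kidney beans with both tight: 3.348 servings and 0.5425 servings → $3.59.
The minimum over all feasible corners is $1.31.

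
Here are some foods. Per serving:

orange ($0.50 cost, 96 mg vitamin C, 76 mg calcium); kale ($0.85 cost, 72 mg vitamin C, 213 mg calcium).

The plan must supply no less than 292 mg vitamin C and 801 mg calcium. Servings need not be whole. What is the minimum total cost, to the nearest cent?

$3.26

Minimising a linear cost over {vitamin C ≥ 292, calcium ≥ 801, servings ≥ 0} — the optimum is at a vertex, using one or two foods.
orange only: max(292/96, 801/76) = 10.54 servings → $5.27.
kale only: max(292/72, 801/213) = 4.056 servings → $3.45.
orange + kale with both tight: 0.3021 servings and 3.653 servings → $3.26.
So the least-cost plan costs $3.26.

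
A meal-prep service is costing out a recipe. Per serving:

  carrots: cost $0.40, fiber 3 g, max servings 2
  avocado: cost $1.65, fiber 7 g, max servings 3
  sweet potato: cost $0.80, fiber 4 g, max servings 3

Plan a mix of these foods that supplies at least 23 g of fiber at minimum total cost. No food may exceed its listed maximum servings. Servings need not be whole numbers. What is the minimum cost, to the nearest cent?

$4.38

Cost per g of fiber: carrots $0.1333, sweet potato $0.2000, avocado $0.2357.
Take 2 servings of carrots: +6.0 g fiber for $0.80 (total $0.80, still need 17.0 g).
Take 3 servings of sweet potato: +12.0 g fiber for $2.40 (total $3.20, still need 5.0 g).
Take 0.7143 servings of avocado: +5.0 g fiber for $1.18 (total $4.38, still need 0.0 g).
Greedy by cheapest-per-g is optimal for a single linear constraint, so the minimum cost is $4.38.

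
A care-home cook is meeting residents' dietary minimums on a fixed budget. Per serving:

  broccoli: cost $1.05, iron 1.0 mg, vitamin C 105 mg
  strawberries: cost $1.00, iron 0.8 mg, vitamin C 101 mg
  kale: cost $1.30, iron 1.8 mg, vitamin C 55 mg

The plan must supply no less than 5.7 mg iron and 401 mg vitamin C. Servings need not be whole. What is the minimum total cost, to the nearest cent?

$5.12

At the optimum either one food covers both requirements or two foods hit both targets exactly; no other combination can be cheaper.
broccoli only: max(5.7/1.0, 401/105) = 5.7 servings → $5.99.
strawberries only: max(5.7/0.8, 401/101) = 7.125 servings → $7.12.
kale only: max(5.7/1.8, 401/55) = 7.291 servings → $9.48.
broccoli + strawberries: the both-tight solution has a negative serving — not a feasible corner.
broccoli + kale with both tight: 3.047 servings and 1.474 servings → $5.12.
strawberries + kale with both tight: 2.963 servings and 1.85 servings → $5.37.
So the least-cost plan costs $5.12.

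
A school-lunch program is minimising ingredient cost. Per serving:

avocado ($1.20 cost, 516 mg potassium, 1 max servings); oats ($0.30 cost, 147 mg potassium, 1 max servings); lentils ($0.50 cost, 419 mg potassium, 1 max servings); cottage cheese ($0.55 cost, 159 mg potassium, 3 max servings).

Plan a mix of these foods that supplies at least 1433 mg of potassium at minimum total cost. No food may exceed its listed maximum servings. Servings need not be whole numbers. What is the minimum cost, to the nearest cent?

Cost per mg of potassium: lentils $0.0012, oats $0.0020, avocado $0.0023, cottage cheese $0.0035.
Take 1 serving of lentils: +419.0 mg potassium for $0.50 (total $0.50, still need 1014.0 mg).
Take 1 serving of oats: +147.0 mg potassium for $0.30 (total $0.80, still need 867.0 mg).
Take 1 serving of avocado: +516.0 mg potassium for $1.20 (total $2.00, still need 351.0 mg).
Take 2.208 servings of cottage cheese: +351.0 mg potassium for $1.21 (total $3.21, still need 0.0 mg).
Greedy by cheapest-per-mg is optimal for a single linear constraint, so the minimum cost is $3.21.

$3.21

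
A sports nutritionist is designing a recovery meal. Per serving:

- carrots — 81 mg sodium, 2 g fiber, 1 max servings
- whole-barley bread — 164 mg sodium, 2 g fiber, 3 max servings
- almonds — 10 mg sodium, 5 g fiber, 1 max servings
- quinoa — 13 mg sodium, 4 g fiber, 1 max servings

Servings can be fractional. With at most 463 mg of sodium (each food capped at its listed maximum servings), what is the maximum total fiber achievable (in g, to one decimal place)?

15.4 g

Fiber per mg sodium: almonds 0.5, quinoa 0.3077, carrots 0.02469, whole-barley bread 0.0122.
Take 1 serving of almonds: uses 10 mg sodium, +5.0 g fiber (running total 5.0 g).
Take 1 serving of quinoa: uses 13 mg sodium, +4.0 g fiber (running total 9.0 g).
Take 1 serving of carrots: uses 81 mg sodium, +2.0 g fiber (running total 11.0 g).
Take 2.189 servings of whole-barley bread: uses 359 mg sodium, +4.4 g fiber (running total 15.4 g).
Greedy by best ratio exhausts the sodium allowance optimally: 15.4 g.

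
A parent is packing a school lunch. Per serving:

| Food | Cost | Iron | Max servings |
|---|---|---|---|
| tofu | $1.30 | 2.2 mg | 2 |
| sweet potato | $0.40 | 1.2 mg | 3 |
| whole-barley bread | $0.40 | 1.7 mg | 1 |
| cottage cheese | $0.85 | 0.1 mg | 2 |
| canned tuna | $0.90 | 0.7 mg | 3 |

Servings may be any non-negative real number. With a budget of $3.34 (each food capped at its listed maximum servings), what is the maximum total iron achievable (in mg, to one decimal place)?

8.2 mg

Iron per dollar: whole-barley bread 4.25, sweet potato 3, tofu 1.692, canned tuna 0.7778, cottage cheese 0.1176.
Take 1 serving of whole-barley bread: spends $0.40, +1.7 mg iron (running total 1.7 mg).
Take 3 servings of sweet potato: spends $1.20, +3.6 mg iron (running total 5.3 mg).
Take 1.338 servings of tofu: spends $1.74, +2.9 mg iron (running total 8.2 mg).
Filling greedily by iron-per-dollar is optimal for one linear limit, giving 8.2 mg.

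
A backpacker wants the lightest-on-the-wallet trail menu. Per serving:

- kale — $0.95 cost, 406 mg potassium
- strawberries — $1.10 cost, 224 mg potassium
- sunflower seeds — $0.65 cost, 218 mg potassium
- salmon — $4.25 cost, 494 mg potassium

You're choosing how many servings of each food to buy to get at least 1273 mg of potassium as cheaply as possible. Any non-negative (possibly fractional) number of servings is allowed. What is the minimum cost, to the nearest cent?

$2.98

Cost per mg of potassium: kale $0.0023, sunflower seeds $0.0030, strawberries $0.0049, salmon $0.0086.
With no serving limits, use only kale: 1273 mg / 406 mg = 3.135 servings × $0.95 = $2.98.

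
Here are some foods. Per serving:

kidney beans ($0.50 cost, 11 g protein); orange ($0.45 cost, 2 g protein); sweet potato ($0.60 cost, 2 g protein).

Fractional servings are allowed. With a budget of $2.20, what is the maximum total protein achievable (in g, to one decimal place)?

48.4 g

Protein per dollar: kidney beans 22, orange 4.444, sweet potato 3.333.
With no serving limits, spend the whole cost allowance on kidney beans: $2.20 / $0.50 × 11 g = 48.4 g.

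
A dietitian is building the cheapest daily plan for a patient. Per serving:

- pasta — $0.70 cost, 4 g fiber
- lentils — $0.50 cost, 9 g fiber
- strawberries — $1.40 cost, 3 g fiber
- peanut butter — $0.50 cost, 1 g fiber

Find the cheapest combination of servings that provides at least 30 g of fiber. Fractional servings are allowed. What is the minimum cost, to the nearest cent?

Cost per g of fiber: lentils $0.0556, pasta $0.1750, strawberries $0.4667, peanut butter $0.5000.
With no serving limits, use only lentils: 30 g / 9 g = 3.333 servings × $0.50 = $1.67.

$1.67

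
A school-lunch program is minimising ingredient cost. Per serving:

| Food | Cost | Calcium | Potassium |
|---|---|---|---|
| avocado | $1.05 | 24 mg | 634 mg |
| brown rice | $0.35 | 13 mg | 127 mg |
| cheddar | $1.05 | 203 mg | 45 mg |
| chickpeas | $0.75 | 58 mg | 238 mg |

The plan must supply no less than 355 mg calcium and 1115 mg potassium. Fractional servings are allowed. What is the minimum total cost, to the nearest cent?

For a min-cost LP with two ≥-constraints, a basic feasible solution has at most two positive variables.
avocado only: max(355/24, 1115/634) = 14.79 servings → $15.53.
brown rice only: max(355/13, 1115/127) = 27.31 servings → $9.56.
cheddar only: max(355/203, 1115/45) = 24.78 servings → $26.02.
chickpeas only: max(355/58, 1115/238) = 6.121 servings → $4.59.
avocado + brown rice: the both-tight solution has a negative serving — not a feasible corner.
avocado + cheddar with both tight: 1.648 servings and 1.554 servings → $3.36.
avocado + chickpeas: intersection lies outside the first quadrant.
brown rice + cheddar with both tight: 8.349 servings and 1.214 servings → $4.20.
brown rice + chickpeas: the both-tight solution has a negative serving — not a feasible corner.
cheddar + chickpeas with both tight: 0.4337 servings and 4.603 servings → $3.91.
The minimum over all feasible corners is $3.36.

$3.36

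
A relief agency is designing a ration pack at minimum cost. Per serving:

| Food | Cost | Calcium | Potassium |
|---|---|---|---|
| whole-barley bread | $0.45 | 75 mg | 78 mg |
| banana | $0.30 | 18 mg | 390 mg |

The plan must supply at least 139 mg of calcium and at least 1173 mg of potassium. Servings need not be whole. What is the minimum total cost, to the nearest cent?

whole-barley bread only: max(139/75, 1173/78) = 15.04 servings → $6.77.
banana only: max(139/18, 1173/390) = 7.722 servings → $2.32.
whole-barley bread + banana with both tight: 1.189 servings and 2.77 servings → $1.37.
The minimum over all feasible corners is $1.37.

$1.37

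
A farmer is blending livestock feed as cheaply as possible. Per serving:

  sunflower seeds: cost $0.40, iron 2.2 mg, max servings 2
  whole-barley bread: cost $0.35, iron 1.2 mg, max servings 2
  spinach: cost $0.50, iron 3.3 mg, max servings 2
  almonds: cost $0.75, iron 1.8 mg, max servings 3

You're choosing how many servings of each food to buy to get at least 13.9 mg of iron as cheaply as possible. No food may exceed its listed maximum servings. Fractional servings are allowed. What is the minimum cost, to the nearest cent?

Cost per mg of iron: spinach $0.1515, sunflower seeds $0.1818, whole-barley bread $0.2917, almonds $0.4167.
Take 2 servings of spinach: +6.6 mg iron for $1.00 (total $1.00, still need 7.3 mg).
Take 2 servings of sunflower seeds: +4.4 mg iron for $0.80 (total $1.80, still need 2.9 mg).
Take 2 servings of whole-barley bread: +2.4 mg iron for $0.70 (total $2.50, still need 0.5 mg).
Take 0.2778 servings of almonds: +0.5 mg iron for $0.21 (total $2.71, still need 0.0 mg).
Greedy by cheapest-per-mg is optimal for a single linear constraint, so the minimum cost is $2.71.

$2.71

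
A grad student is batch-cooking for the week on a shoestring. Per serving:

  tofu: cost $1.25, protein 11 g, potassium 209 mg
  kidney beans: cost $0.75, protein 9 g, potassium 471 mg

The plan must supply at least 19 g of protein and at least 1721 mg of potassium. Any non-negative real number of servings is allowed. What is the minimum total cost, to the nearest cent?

$2.74

A basic optimal solution has at most two foods positive. Try each food alone and each pair with both targets met exactly.
tofu only: max(19/11, 1721/209) = 8.234 servings → $10.29.
kidney beans only: max(19/9, 1721/471) = 3.654 servings → $2.74.
tofu + kidney beans: the both-tight solution has a negative serving — not a feasible corner.
Cheapest feasible corner: $2.74.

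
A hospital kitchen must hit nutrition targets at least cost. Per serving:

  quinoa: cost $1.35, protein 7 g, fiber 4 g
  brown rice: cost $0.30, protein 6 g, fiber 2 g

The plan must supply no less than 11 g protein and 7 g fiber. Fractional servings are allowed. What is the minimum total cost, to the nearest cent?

$1.05

Minimising a linear cost over {protein ≥ 11, fiber ≥ 7, servings ≥ 0} — the optimum is at a vertex, using one or two foods.
quinoa only: max(11/7, 7/4) = 1.75 servings → $2.36.
brown rice only: max(11/6, 7/2) = 3.5 servings → $1.05.
quinoa + brown rice: intersection lies outside the first quadrant.
The minimum over all feasible corners is $1.05.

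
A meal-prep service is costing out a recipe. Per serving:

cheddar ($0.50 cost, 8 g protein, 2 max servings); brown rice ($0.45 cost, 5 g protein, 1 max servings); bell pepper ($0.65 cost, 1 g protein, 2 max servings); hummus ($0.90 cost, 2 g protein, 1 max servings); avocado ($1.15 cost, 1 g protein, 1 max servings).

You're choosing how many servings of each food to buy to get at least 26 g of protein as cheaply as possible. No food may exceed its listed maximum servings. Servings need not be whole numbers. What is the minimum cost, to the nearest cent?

$4.80

Cost per g of protein: cheddar $0.0625, brown rice $0.0900, hummus $0.4500, bell pepper $0.6500, avocado $1.1500.
Take 2 servings of cheddar: +16.0 g protein for $1.00 (total $1.00, still need 10.0 g).
Take 1 serving of brown rice: +5.0 g protein for $0.45 (total $1.45, still need 5.0 g).
Take 1 serving of hummus: +2.0 g protein for $0.90 (total $2.35, still need 3.0 g).
Take 2 servings of bell pepper: +2.0 g protein for $1.30 (total $3.65, still need 1.0 g).
Take 1 serving of avocado: +1.0 g protein for $1.15 (total $4.80, still need 0.0 g).
Greedy by cheapest-per-g is optimal for a single linear constraint, so the minimum cost is $4.80.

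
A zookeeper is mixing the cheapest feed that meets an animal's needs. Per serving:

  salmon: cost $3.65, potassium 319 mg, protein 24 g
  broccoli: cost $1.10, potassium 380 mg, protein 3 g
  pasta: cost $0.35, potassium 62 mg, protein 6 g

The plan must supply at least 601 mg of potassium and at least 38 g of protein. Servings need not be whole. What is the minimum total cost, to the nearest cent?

Minimising a linear cost over {potassium ≥ 601, protein ≥ 38, servings ≥ 0} — the optimum is at a vertex, using one or two foods.
salmon only: max(601/319, 38/24) = 1.884 servings → $6.88.
broccoli only: max(601/380, 38/3) = 12.67 servings → $13.93.
pasta only: max(601/62, 38/6) = 9.694 servings → $3.39.
salmon + broccoli with both tight: 1.548 servings and 0.282 servings → $5.96.
salmon + pasta: the both-tight solution has a negative serving — not a feasible corner.
broccoli + pasta with both tight: 0.5969 servings and 6.035 servings → $2.77.
The minimum over all feasible corners is $2.77.

$2.77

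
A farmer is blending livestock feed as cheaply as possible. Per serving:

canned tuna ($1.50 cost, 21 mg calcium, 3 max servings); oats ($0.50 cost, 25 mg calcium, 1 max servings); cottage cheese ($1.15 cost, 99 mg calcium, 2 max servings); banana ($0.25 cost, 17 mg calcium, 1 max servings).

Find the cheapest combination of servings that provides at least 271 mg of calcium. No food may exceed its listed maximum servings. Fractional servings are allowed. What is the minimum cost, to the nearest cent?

$5.26

Cost per mg of calcium: cottage cheese $0.0116, banana $0.0147, oats $0.0200, canned tuna $0.0714.
Take 2 servings of cottage cheese: +198.0 mg calcium for $2.30 (total $2.30, still need 73.0 mg).
Take 1 serving of banana: +17.0 mg calcium for $0.25 (total $2.55, still need 56.0 mg).
Take 1 serving of oats: +25.0 mg calcium for $0.50 (total $3.05, still need 31.0 mg).
Take 1.476 servings of canned tuna: +31.0 mg calcium for $2.21 (total $5.26, still need 0.0 mg).
Greedy by cheapest-per-mg is optimal for a single linear constraint, so the minimum cost is $5.26.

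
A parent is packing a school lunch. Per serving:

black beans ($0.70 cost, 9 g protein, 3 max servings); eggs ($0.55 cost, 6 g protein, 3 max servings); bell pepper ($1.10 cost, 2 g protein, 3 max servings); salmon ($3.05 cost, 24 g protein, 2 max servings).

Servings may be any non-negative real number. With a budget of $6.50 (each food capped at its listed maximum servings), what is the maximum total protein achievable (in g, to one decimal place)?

Protein per dollar: black beans 12.86, eggs 10.91, salmon 7.869, bell pepper 1.818.
Take 3 servings of black beans: spends $2.10, +27.0 g protein (running total 27.0 g).
Take 3 servings of eggs: spends $1.65, +18.0 g protein (running total 45.0 g).
Take 0.9016 servings of salmon: spends $2.75, +21.6 g protein (running total 66.6 g).
Filling greedily by protein-per-dollar is optimal for one linear limit, giving 66.6 g.

66.6 g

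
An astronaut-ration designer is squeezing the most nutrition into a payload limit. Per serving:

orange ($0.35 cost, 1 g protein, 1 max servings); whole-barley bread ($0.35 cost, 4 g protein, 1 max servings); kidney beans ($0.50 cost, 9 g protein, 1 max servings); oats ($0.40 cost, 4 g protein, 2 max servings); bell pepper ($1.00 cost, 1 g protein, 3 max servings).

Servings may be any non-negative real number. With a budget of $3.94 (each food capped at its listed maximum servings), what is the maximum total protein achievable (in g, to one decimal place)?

Protein per dollar: kidney beans 18, whole-barley bread 11.43, oats 10, orange 2.857, bell pepper 1.
Take 1 serving of kidney beans: spends $0.50, +9.0 g protein (running total 9.0 g).
Take 1 serving of whole-barley bread: spends $0.35, +4.0 g protein (running total 13.0 g).
Take 2 servings of oats: spends $0.80, +8.0 g protein (running total 21.0 g).
Take 1 serving of orange: spends $0.35, +1.0 g protein (running total 22.0 g).
Take 1.94 servings of bell pepper: spends $1.94, +1.9 g protein (running total 23.9 g).
Greedy by best ratio exhausts the cost allowance optimally: 23.9 g.

23.9 g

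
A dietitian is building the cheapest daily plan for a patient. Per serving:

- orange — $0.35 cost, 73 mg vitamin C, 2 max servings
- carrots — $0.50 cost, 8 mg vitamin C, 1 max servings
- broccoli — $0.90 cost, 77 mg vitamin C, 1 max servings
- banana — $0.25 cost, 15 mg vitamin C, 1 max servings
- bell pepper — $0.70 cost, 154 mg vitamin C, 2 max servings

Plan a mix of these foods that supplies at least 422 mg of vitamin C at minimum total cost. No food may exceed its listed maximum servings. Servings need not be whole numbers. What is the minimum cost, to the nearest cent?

$1.95

Cost per mg of vitamin C: bell pepper $0.0045, orange $0.0048, broccoli $0.0117, banana $0.0167, carrots $0.0625.
Take 2 servings of bell pepper: +308.0 mg vitamin C for $1.40 (total $1.40, still need 114.0 mg).
Take 1.562 servings of orange: +114.0 mg vitamin C for $0.55 (total $1.95, still need 0.0 mg).
Greedy by cheapest-per-mg is optimal for a single linear constraint, so the minimum cost is $1.95.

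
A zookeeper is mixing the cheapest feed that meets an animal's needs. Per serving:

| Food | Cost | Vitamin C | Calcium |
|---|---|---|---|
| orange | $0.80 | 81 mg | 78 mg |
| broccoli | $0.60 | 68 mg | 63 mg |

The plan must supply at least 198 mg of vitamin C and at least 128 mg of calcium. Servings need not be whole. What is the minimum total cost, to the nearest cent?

This is a tiny linear program; its minimum lies at a vertex of the feasible set. List the vertices and price them.
orange only: max(198/81, 128/78) = 2.444 servings → $1.96.
broccoli only: max(198/68, 128/63) = 2.912 servings → $1.75.
orange + broccoli: the both-tight solution has a negative serving — not a feasible corner.
The minimum over all feasible corners is $1.75.

$1.75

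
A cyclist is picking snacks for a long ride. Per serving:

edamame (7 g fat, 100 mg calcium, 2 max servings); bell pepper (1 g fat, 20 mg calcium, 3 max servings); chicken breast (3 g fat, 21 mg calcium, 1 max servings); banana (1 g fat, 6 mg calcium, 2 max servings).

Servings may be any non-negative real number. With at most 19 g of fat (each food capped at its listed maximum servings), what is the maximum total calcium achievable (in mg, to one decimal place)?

Calcium per g fat: bell pepper 20, edamame 14.29, chicken breast 7, banana 6.
Take 3 servings of bell pepper: uses 3 g fat, +60.0 mg calcium (running total 60.0 mg).
Take 2 servings of edamame: uses 14 g fat, +200.0 mg calcium (running total 260.0 mg).
Take 0.6667 servings of chicken breast: uses 2 g fat, +14.0 mg calcium (running total 274.0 mg).
Filling greedily by calcium-per-g fat is optimal for one linear limit, giving 274.0 mg.

274.0 mg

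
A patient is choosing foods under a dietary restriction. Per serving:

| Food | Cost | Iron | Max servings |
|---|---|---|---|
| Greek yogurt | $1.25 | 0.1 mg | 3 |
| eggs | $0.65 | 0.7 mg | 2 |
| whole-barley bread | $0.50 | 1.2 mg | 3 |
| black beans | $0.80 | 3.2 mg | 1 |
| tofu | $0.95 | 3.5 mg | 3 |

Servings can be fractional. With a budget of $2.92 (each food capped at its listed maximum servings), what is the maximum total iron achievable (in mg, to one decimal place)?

Iron per dollar: black beans 4, tofu 3.684, whole-barley bread 2.4, eggs 1.077, Greek yogurt 0.08.
Take 1 serving of black beans: spends $0.80, +3.2 mg iron (running total 3.2 mg).
Take 2.232 servings of tofu: spends $2.12, +7.8 mg iron (running total 11.0 mg).
Filling greedily by iron-per-dollar is optimal for one linear limit, giving 11.0 mg.

11.0 mg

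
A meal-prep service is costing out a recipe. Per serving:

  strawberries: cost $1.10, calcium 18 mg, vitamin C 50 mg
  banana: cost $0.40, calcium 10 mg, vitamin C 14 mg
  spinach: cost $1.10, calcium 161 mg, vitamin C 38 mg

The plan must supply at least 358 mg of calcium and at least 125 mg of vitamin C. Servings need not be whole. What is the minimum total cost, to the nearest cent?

With two linear requirements the optimum uses one or two foods; enumerate the corners.
strawberries only: max(358/18, 125/50) = 19.89 servings → $21.88.
banana only: max(358/10, 125/14) = 35.8 servings → $14.32.
spinach only: max(358/161, 125/38) = 3.289 servings → $3.62.
strawberries + banana: intersection lies outside the first quadrant.
strawberries + spinach with both tight: 0.8853 servings and 2.125 servings → $3.31.
banana + spinach with both tight: 3.48 servings and 2.007 servings → $3.60.
Cheapest feasible corner: $3.31.

$3.31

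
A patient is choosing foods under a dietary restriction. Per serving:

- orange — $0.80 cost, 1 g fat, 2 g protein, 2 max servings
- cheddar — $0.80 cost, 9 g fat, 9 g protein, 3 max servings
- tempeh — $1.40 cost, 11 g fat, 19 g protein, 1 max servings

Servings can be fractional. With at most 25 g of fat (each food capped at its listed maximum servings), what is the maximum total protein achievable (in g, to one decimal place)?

Protein per g fat: orange 2, tempeh 1.727, cheddar 1.
Take 2 servings of orange: uses 2 g fat, +4.0 g protein (running total 4.0 g).
Take 1 serving of tempeh: uses 11 g fat, +19.0 g protein (running total 23.0 g).
Take 1.333 servings of cheddar: uses 12 g fat, +12.0 g protein (running total 35.0 g).
Greedy by best ratio exhausts the fat allowance optimally: 35.0 g.

35.0 g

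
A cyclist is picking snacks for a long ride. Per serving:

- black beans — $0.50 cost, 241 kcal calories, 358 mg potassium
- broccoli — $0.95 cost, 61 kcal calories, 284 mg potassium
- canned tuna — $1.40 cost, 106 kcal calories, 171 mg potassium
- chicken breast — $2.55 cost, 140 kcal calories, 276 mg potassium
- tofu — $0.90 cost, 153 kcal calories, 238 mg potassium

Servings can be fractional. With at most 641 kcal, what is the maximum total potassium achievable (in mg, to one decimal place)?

Potassium per kcal: broccoli 4.656, chicken breast 1.971, canned tuna 1.613, tofu 1.556, black beans 1.485.
With no serving limits, spend the whole calories allowance on broccoli: 641 kcal / 61 kcal × 284 mg = 2984.3 mg.

2984.3 mg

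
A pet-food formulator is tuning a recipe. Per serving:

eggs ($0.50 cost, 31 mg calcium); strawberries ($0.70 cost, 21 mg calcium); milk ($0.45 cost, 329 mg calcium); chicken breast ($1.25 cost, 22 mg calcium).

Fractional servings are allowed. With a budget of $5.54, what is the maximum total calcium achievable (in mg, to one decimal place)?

4050.4 mg

Calcium per dollar: milk 731.1, eggs 62, strawberries 30, chicken breast 17.6.
With no serving limits, spend the whole cost allowance on milk: $5.54 / $0.45 × 329 mg = 4050.4 mg.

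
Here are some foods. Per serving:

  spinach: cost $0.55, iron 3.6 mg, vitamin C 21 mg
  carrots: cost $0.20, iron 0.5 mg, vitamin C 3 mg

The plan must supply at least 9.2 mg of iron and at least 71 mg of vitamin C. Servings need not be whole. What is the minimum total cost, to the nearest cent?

For a min-cost LP with two ≥-constraints, a basic feasible solution has at most two positive variables.
spinach only: max(9.2/3.6, 71/21) = 3.381 servings → $1.86.
carrots only: max(9.2/0.5, 71/3) = 23.67 servings → $4.73.
spinach + carrots: intersection lies outside the first quadrant.
The minimum over all feasible corners is $1.86.

$1.86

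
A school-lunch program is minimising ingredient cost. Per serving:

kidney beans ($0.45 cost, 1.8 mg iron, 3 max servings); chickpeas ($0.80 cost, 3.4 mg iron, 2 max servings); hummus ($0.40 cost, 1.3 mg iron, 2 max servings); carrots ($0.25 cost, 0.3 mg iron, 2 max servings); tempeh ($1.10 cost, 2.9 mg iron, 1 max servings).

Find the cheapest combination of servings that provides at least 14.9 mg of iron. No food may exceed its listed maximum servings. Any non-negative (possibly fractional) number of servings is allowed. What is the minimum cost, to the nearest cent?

Cost per mg of iron: chickpeas $0.2353, kidney beans $0.2500, hummus $0.3077, tempeh $0.3793, carrots $0.8333.
Take 2 servings of chickpeas: +6.8 mg iron for $1.60 (total $1.60, still need 8.1 mg).
Take 3 servings of kidney beans: +5.4 mg iron for $1.35 (total $2.95, still need 2.7 mg).
Take 2 servings of hummus: +2.6 mg iron for $0.80 (total $3.75, still need 0.1 mg).
Take 0.03448 servings of tempeh: +0.1 mg iron for $0.04 (total $3.79, still need 0.0 mg).
Filling from the cheapest source first is optimal under one linear minimum: $3.79.

$3.79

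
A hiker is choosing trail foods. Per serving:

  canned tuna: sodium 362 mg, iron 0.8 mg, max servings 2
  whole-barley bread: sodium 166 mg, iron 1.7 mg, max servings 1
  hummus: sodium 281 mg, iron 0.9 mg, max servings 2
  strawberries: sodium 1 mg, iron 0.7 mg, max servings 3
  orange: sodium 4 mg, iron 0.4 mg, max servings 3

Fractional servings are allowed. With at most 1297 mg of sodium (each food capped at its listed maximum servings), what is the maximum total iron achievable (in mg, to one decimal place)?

8.0 mg

Iron per mg sodium: strawberries 0.7, orange 0.1, whole-barley bread 0.01024, hummus 0.003203, canned tuna 0.00221.
Take 3 servings of strawberries: uses 3 mg sodium, +2.1 mg iron (running total 2.1 mg).
Take 3 servings of orange: uses 12 mg sodium, +1.2 mg iron (running total 3.3 mg).
Take 1 serving of whole-barley bread: uses 166 mg sodium, +1.7 mg iron (running total 5.0 mg).
Take 2 servings of hummus: uses 562 mg sodium, +1.8 mg iron (running total 6.8 mg).
Take 1.53 servings of canned tuna: uses 554 mg sodium, +1.2 mg iron (running total 8.0 mg).
Filling greedily by iron-per-mg sodium is optimal for one linear limit, giving 8.0 mg.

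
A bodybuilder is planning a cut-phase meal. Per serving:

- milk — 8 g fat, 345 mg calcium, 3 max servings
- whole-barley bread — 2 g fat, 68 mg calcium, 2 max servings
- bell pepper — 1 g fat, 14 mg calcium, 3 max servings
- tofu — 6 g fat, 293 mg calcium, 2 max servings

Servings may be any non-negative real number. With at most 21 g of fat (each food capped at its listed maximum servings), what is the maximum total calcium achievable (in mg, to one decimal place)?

974.1 mg

Calcium per g fat: tofu 48.83, milk 43.12, whole-barley bread 34, bell pepper 14.
Take 2 servings of tofu: uses 12 g fat, +586.0 mg calcium (running total 586.0 mg).
Take 1.125 servings of milk: uses 9 g fat, +388.1 mg calcium (running total 974.1 mg).
Filling greedily by calcium-per-g fat is optimal for one linear limit, giving 974.1 mg.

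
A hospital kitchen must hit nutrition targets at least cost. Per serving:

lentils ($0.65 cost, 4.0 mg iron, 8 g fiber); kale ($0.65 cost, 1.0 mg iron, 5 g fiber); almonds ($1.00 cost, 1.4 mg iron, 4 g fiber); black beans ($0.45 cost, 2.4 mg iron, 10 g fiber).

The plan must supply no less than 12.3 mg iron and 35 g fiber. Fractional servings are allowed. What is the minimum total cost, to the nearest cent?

With two linear requirements the optimum uses one or two foods; enumerate the corners.
lentils only: max(12.3/4.0, 35/8) = 4.375 servings → $2.84.
kale only: max(12.3/1.0, 35/5) = 12.3 servings → $8.00.
almonds only: max(12.3/1.4, 35/4) = 8.786 servings → $8.79.
black beans only: max(12.3/2.4, 35/10) = 5.125 servings → $2.31.
lentils + kale with both tight: 2.208 servings and 3.467 servings → $3.69.
lentils + almonds with both tight: 0.04167 servings and 8.667 servings → $8.69.
lentils + black beans with both tight: 1.875 servings and 2 servings → $2.12.
kale + almonds: the both-tight solution has a negative serving — not a feasible corner.
kale + black beans: the both-tight solution has a negative serving — not a feasible corner.
almonds + black beans: the both-tight solution has a negative serving — not a feasible corner.
Cheapest feasible corner: $2.12.

$2.12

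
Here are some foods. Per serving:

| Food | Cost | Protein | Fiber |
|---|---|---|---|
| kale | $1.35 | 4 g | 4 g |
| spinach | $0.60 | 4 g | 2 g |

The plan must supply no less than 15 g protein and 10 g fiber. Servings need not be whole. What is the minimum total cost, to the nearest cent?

$3.00

Minimising a linear cost over {protein ≥ 15, fiber ≥ 10, servings ≥ 0} — the optimum is at a vertex, using one or two foods.
kale only: max(15/4, 10/4) = 3.75 servings → $5.06.
spinach only: max(15/4, 10/2) = 5 servings → $3.00.
kale + spinach with both tight: 1.25 servings and 2.5 servings → $3.19.
So the least-cost plan costs $3.00.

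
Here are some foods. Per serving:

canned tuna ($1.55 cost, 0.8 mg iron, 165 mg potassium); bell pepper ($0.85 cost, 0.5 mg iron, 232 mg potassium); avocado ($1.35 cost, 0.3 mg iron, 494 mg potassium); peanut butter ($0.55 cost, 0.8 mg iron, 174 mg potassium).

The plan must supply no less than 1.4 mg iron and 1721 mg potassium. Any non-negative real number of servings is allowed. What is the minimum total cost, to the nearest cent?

For a min-cost LP with two ≥-constraints, a basic feasible solution has at most two positive variables.
canned tuna only: max(1.4/0.8, 1721/165) = 10.43 servings → $16.17.
bell pepper only: max(1.4/0.5, 1721/232) = 7.418 servings → $6.31.
avocado only: max(1.4/0.3, 1721/494) = 4.667 servings → $6.30.
peanut butter only: max(1.4/0.8, 1721/174) = 9.891 servings → $5.44.
canned tuna + bell pepper: intersection lies outside the first quadrant.
canned tuna + avocado with both tight: 0.5071 servings and 3.314 servings → $5.26.
canned tuna + peanut butter: the both-tight solution has a negative serving — not a feasible corner.
bell pepper + avocado with both tight: 0.9882 servings and 3.02 servings → $4.92.
bell pepper + peanut butter: the both-tight solution has a negative serving — not a feasible corner.
avocado + peanut butter with both tight: 3.304 servings and 0.5111 servings → $4.74.
Cheapest feasible corner: $4.74.

$4.74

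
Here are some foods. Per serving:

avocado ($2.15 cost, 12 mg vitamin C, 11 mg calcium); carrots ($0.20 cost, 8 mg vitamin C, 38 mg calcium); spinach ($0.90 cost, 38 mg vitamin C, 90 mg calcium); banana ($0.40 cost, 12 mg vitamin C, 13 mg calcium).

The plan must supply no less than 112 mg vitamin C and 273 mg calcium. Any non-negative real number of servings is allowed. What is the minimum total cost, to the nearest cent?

avocado only: max(112/12, 273/11) = 24.82 servings → $53.36.
carrots only: max(112/8, 273/38) = 14 servings → $2.80.
spinach only: max(112/38, 273/90) = 3.033 servings → $2.73.
banana only: max(112/12, 273/13) = 21 servings → $8.40.
avocado + carrots with both tight: 5.63 servings and 5.554 servings → $13.22.
avocado + spinach: the both-tight solution has a negative serving — not a feasible corner.
avocado + banana with both targets exact would need a negative amount; discard.
carrots + spinach with both tight: 0.4061 servings and 2.862 servings → $2.66.
carrots + banana with both tight: 5.17 servings and 5.886 servings → $3.39.
spinach + banana: the both-tight solution has a negative serving — not a feasible corner.
So the least-cost plan costs $2.66.

$2.66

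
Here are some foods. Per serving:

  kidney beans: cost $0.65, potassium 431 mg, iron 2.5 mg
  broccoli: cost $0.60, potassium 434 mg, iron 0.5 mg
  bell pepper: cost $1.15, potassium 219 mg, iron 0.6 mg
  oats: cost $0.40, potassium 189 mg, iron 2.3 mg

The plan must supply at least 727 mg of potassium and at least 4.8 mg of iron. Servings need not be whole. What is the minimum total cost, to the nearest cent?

For a min-cost LP with two ≥-constraints, a basic feasible solution has at most two positive variables.
kidney beans only: max(727/431, 4.8/2.5) = 1.92 servings → $1.25.
broccoli only: max(727/434, 4.8/0.5) = 9.6 servings → $5.76.
bell pepper only: max(727/219, 4.8/0.6) = 8 servings → $9.20.
oats only: max(727/189, 4.8/2.3) = 3.847 servings → $1.54.
kidney beans + broccoli: intersection lies outside the first quadrant.
kidney beans + bell pepper with both targets exact would need a negative amount; discard.
kidney beans + oats with both tight: 1.474 servings and 0.4844 servings → $1.15.
broccoli + bell pepper with both targets exact would need a negative amount; discard.
broccoli + oats with both tight: 0.8464 servings and 1.903 servings → $1.27.
bell pepper + oats with both tight: 1.96 servings and 1.576 servings → $2.88.
So the least-cost plan costs $1.15.

$1.15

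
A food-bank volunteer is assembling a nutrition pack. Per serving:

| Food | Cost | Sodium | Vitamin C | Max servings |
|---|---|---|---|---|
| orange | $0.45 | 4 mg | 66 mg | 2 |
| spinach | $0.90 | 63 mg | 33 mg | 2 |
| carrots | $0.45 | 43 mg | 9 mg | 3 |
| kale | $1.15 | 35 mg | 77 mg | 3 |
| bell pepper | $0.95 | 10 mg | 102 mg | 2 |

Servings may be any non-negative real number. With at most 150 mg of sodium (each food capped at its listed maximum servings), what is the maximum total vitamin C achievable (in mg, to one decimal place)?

Vitamin C per mg sodium: orange 16.5, bell pepper 10.2, kale 2.2, spinach 0.5238, carrots 0.2093.
Take 2 servings of orange: uses 8 mg sodium, +132.0 mg vitamin C (running total 132.0 mg).
Take 2 servings of bell pepper: uses 20 mg sodium, +204.0 mg vitamin C (running total 336.0 mg).
Take 3 servings of kale: uses 105 mg sodium, +231.0 mg vitamin C (running total 567.0 mg).
Take 0.2698 servings of spinach: uses 17 mg sodium, +8.9 mg vitamin C (running total 575.9 mg).
Filling greedily by vitamin C-per-mg sodium is optimal for one linear limit, giving 575.9 mg.

575.9 mg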